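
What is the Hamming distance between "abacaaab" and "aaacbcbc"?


Comparing "abacaaab" and "aaacbcbc" position by position:
  Position 0: 'a' vs 'a' => same
  Position 1: 'b' vs 'a' => differ
  Position 2: 'a' vs 'a' => same
  Position 3: 'c' vs 'c' => same
  Position 4: 'a' vs 'b' => differ
  Position 5: 'a' vs 'c' => differ
  Position 6: 'a' vs 'b' => differ
  Position 7: 'b' vs 'c' => differ
Total differences (Hamming distance): 5

5


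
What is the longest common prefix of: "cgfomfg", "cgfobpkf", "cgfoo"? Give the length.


Words: cgfomfg, cgfobpkf, cgfoo
  Position 0: all 'c' => match
  Position 1: all 'g' => match
  Position 2: all 'f' => match
  Position 3: all 'o' => match
  Position 4: ('m', 'b', 'o') => mismatch, stop
LCP = "cgfo" (length 4)

4


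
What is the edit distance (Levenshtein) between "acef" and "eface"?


Computing edit distance: "acef" -> "eface"
DP table:
           e    f    a    c    e
      0    1    2    3    4    5
  a   1    1    2    2    3    4
  c   2    2    2    3    2    3
  e   3    2    3    3    3    2
  f   4    3    2    3    4    3
Edit distance = dp[4][5] = 3

3


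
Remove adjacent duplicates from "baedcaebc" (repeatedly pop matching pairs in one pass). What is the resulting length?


Input: baedcaebc
Stack-based adjacent duplicate removal:
  Read 'b': push. Stack: b
  Read 'a': push. Stack: ba
  Read 'e': push. Stack: bae
  Read 'd': push. Stack: baed
  Read 'c': push. Stack: baedc
  Read 'a': push. Stack: baedca
  Read 'e': push. Stack: baedcae
  Read 'b': push. Stack: baedcaeb
  Read 'c': push. Stack: baedcaebc
Final stack: "baedcaebc" (length 9)

9


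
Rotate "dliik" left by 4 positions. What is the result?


Input: "dliik", rotate left by 4
First 4 characters: "dlii"
Remaining characters: "k"
Concatenate remaining + first: "k" + "dlii" = "kdlii"

kdlii


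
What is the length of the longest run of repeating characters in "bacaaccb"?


Input: "bacaaccb"
Scanning for longest run:
  Position 1 ('a'): new char, reset run to 1
  Position 2 ('c'): new char, reset run to 1
  Position 3 ('a'): new char, reset run to 1
  Position 4 ('a'): continues run of 'a', length=2
  Position 5 ('c'): new char, reset run to 1
  Position 6 ('c'): continues run of 'c', length=2
  Position 7 ('b'): new char, reset run to 1
Longest run: 'a' with length 2

2


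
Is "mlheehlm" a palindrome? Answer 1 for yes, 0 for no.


Input: mlheehlm
Reversed: mlheehlm
  Compare pos 0 ('m') with pos 7 ('m'): match
  Compare pos 1 ('l') with pos 6 ('l'): match
  Compare pos 2 ('h') with pos 5 ('h'): match
  Compare pos 3 ('e') with pos 4 ('e'): match
Result: palindrome

1


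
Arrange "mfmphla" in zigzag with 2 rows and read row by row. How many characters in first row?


Zigzag "mfmphla" into 2 rows:
Placing characters:
  'm' => row 0
  'f' => row 1
  'm' => row 0
  'p' => row 1
  'h' => row 0
  'l' => row 1
  'a' => row 0
Rows:
  Row 0: "mmha"
  Row 1: "fpl"
First row length: 4

4


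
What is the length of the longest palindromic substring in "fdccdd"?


Input: "fdccdd"
Checking substrings for palindromes:
  [1:5] "dccd" (len 4) => palindrome
  [2:4] "cc" (len 2) => palindrome
  [4:6] "dd" (len 2) => palindrome
Longest palindromic substring: "dccd" with length 4

4


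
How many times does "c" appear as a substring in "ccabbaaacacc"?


Searching for "c" in "ccabbaaacacc"
Scanning each position:
  Position 0: "c" => MATCH
  Position 1: "c" => MATCH
  Position 2: "a" => no
  Position 3: "b" => no
  Position 4: "b" => no
  Position 5: "a" => no
  Position 6: "a" => no
  Position 7: "a" => no
  Position 8: "c" => MATCH
  Position 9: "a" => no
  Position 10: "c" => MATCH
  Position 11: "c" => MATCH
Total occurrences: 5

5


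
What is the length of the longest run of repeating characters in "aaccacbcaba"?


Input: "aaccacbcaba"
Scanning for longest run:
  Position 1 ('a'): continues run of 'a', length=2
  Position 2 ('c'): new char, reset run to 1
  Position 3 ('c'): continues run of 'c', length=2
  Position 4 ('a'): new char, reset run to 1
  Position 5 ('c'): new char, reset run to 1
  Position 6 ('b'): new char, reset run to 1
  Position 7 ('c'): new char, reset run to 1
  Position 8 ('a'): new char, reset run to 1
  Position 9 ('b'): new char, reset run to 1
  Position 10 ('a'): new char, reset run to 1
Longest run: 'a' with length 2

2


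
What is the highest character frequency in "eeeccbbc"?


Input: eeeccbbc
Character counts:
  'b': 2
  'c': 3
  'e': 3
Maximum frequency: 3

3


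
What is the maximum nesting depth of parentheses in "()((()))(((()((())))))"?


Input: "()((()))(((()((())))))"
Tracking depth:
  Position 0 '(': depth becomes 1
  Position 1 ')': depth becomes 0
  Position 2 '(': depth becomes 1
  Position 3 '(': depth becomes 2
  Position 4 '(': depth becomes 3
  Position 5 ')': depth becomes 2
  Position 6 ')': depth becomes 1
  Position 7 ')': depth becomes 0
  Position 8 '(': depth becomes 1
  Position 9 '(': depth becomes 2
  Position 10 '(': depth becomes 3
  Position 11 '(': depth becomes 4
  Position 12 ')': depth becomes 3
  Position 13 '(': depth becomes 4
  Position 14 '(': depth becomes 5
  Position 15 '(': depth becomes 6
  Position 16 ')': depth becomes 5
  Position 17 ')': depth becomes 4
  Position 18 ')': depth becomes 3
  Position 19 ')': depth becomes 2
  Position 20 ')': depth becomes 1
  Position 21 ')': depth becomes 0
Maximum depth reached: 6

6


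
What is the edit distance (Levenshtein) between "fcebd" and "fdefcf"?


Computing edit distance: "fcebd" -> "fdefcf"
DP table:
           f    d    e    f    c    f
      0    1    2    3    4    5    6
  f   1    0    1    2    3    4    5
  c   2    1    1    2    3    3    4
  e   3    2    2    1    2    3    4
  b   4    3    3    2    2    3    4
  d   5    4    3    3    3    3    4
Edit distance = dp[5][6] = 4

4


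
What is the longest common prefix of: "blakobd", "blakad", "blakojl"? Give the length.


Words: blakobd, blakad, blakojl
  Position 0: all 'b' => match
  Position 1: all 'l' => match
  Position 2: all 'a' => match
  Position 3: all 'k' => match
  Position 4: ('o', 'a', 'o') => mismatch, stop
LCP = "blak" (length 4)

4


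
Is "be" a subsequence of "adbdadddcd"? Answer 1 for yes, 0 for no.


Check if "be" is a subsequence of "adbdadddcd"
Greedy scan:
  Position 0 ('a'): no match needed
  Position 1 ('d'): no match needed
  Position 2 ('b'): matches sub[0] = 'b'
  Position 3 ('d'): no match needed
  Position 4 ('a'): no match needed
  Position 5 ('d'): no match needed
  Position 6 ('d'): no match needed
  Position 7 ('d'): no match needed
  Position 8 ('c'): no match needed
  Position 9 ('d'): no match needed
Only matched 1/2 characters => not a subsequence

0


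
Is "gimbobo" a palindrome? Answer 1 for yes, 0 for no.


Input: gimbobo
Reversed: obobmig
  Compare pos 0 ('g') with pos 6 ('o'): MISMATCH
  Compare pos 1 ('i') with pos 5 ('b'): MISMATCH
  Compare pos 2 ('m') with pos 4 ('o'): MISMATCH
Result: not a palindrome

0


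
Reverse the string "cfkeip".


Input: cfkeip
Reading characters right to left:
  Position 5: 'p'
  Position 4: 'i'
  Position 3: 'e'
  Position 2: 'k'
  Position 1: 'f'
  Position 0: 'c'
Reversed: piekfc

piekfc


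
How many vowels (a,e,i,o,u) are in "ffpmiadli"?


Input: ffpmiadli
Checking each character:
  'f' at position 0: consonant
  'f' at position 1: consonant
  'p' at position 2: consonant
  'm' at position 3: consonant
  'i' at position 4: vowel (running total: 1)
  'a' at position 5: vowel (running total: 2)
  'd' at position 6: consonant
  'l' at position 7: consonant
  'i' at position 8: vowel (running total: 3)
Total vowels: 3

3


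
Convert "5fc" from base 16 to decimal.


Input: "5fc" in base 16
Positional expansion:
  Digit '5' (value 5) x 16^2 = 1280
  Digit 'f' (value 15) x 16^1 = 240
  Digit 'c' (value 12) x 16^0 = 12
Sum = 1532

1532


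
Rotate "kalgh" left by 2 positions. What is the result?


Input: "kalgh", rotate left by 2
First 2 characters: "ka"
Remaining characters: "lgh"
Concatenate remaining + first: "lgh" + "ka" = "lghka"

lghka


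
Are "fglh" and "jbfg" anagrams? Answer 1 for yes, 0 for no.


Strings: "fglh", "jbfg"
Sorted first:  fghl
Sorted second: bfgj
Differ at position 0: 'f' vs 'b' => not anagrams

0


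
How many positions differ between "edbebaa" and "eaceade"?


Comparing "edbebaa" and "eaceade" position by position:
  Position 0: 'e' vs 'e' => same
  Position 1: 'd' vs 'a' => DIFFER
  Position 2: 'b' vs 'c' => DIFFER
  Position 3: 'e' vs 'e' => same
  Position 4: 'b' vs 'a' => DIFFER
  Position 5: 'a' vs 'd' => DIFFER
  Position 6: 'a' vs 'e' => DIFFER
Positions that differ: 5

5


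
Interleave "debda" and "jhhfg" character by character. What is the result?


Interleaving "debda" and "jhhfg":
  Position 0: 'd' from first, 'j' from second => "dj"
  Position 1: 'e' from first, 'h' from second => "eh"
  Position 2: 'b' from first, 'h' from second => "bh"
  Position 3: 'd' from first, 'f' from second => "df"
  Position 4: 'a' from first, 'g' from second => "ag"
Result: djehbhdfag

djehbhdfag


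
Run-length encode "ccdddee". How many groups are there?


Input: ccdddee
Scanning for consecutive runs:
  Group 1: 'c' x 2 (positions 0-1)
  Group 2: 'd' x 3 (positions 2-4)
  Group 3: 'e' x 2 (positions 5-6)
Total groups: 3

3


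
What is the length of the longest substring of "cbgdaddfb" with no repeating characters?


Input: "cbgdaddfb"
Sliding window (track last position of each char):
  Position 0 ('c'): window [0,0] length 1 -- new best
  Position 1 ('b'): window [0,1] length 2 -- new best
  Position 2 ('g'): window [0,2] length 3 -- new best
  Position 3 ('d'): window [0,3] length 4 -- new best
  Position 4 ('a'): window [0,4] length 5 -- new best
  Position 5 ('d'): repeat (last at 3), move window start to 4
  Position 5 ('d'): window [4,5] length 2
  Position 6 ('d'): repeat (last at 5), move window start to 6
  Position 6 ('d'): window [6,6] length 1
  Position 7 ('f'): window [6,7] length 2
  Position 8 ('b'): window [6,8] length 3
Longest substring with no repeats: "cbgda" with length 5

5


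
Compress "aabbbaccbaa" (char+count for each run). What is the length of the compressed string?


Input: aabbbaccbaa
Runs:
  'a' x 2 => "a2"
  'b' x 3 => "b3"
  'a' x 1 => "a1"
  'c' x 2 => "c2"
  'b' x 1 => "b1"
  'a' x 2 => "a2"
Compressed: "a2b3a1c2b1a2"
Compressed length: 12

12


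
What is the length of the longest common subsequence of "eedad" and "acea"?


LCS of "eedad" and "acea"
DP table:
           a    c    e    a
      0    0    0    0    0
  e   0    0    0    1    1
  e   0    0    0    1    1
  d   0    0    0    1    1
  a   0    1    1    1    2
  d   0    1    1    1    2
LCS length = dp[5][4] = 2

2


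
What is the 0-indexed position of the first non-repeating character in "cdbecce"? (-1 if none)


Input: cdbecce
Character frequencies:
  'b': 1
  'c': 3
  'd': 1
  'e': 2
Scanning left to right for freq == 1:
  Position 0 ('c'): freq=3, skip
  Position 1 ('d'): unique! => answer = 1

1


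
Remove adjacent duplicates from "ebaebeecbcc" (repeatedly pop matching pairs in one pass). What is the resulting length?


Input: ebaebeecbcc
Stack-based adjacent duplicate removal:
  Read 'e': push. Stack: e
  Read 'b': push. Stack: eb
  Read 'a': push. Stack: eba
  Read 'e': push. Stack: ebae
  Read 'b': push. Stack: ebaeb
  Read 'e': push. Stack: ebaebe
  Read 'e': matches stack top 'e' => pop. Stack: ebaeb
  Read 'c': push. Stack: ebaebc
  Read 'b': push. Stack: ebaebcb
  Read 'c': push. Stack: ebaebcbc
  Read 'c': matches stack top 'c' => pop. Stack: ebaebcb
Final stack: "ebaebcb" (length 7)

7


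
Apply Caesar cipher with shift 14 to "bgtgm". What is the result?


Caesar cipher: shift "bgtgm" by 14
  'b' (pos 1) + 14 = pos 15 = 'p'
  'g' (pos 6) + 14 = pos 20 = 'u'
  't' (pos 19) + 14 = pos 7 = 'h'
  'g' (pos 6) + 14 = pos 20 = 'u'
  'm' (pos 12) + 14 = pos 0 = 'a'
Result: puhua

puhua


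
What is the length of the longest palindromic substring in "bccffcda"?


Input: "bccffcda"
Checking substrings for palindromes:
  [2:6] "cffc" (len 4) => palindrome
  [1:3] "cc" (len 2) => palindrome
  [3:5] "ff" (len 2) => palindrome
Longest palindromic substring: "cffc" with length 4

4


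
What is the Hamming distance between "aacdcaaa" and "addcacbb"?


Comparing "aacdcaaa" and "addcacbb" position by position:
  Position 0: 'a' vs 'a' => same
  Position 1: 'a' vs 'd' => differ
  Position 2: 'c' vs 'd' => differ
  Position 3: 'd' vs 'c' => differ
  Position 4: 'c' vs 'a' => differ
  Position 5: 'a' vs 'c' => differ
  Position 6: 'a' vs 'b' => differ
  Position 7: 'a' vs 'b' => differ
Total differences (Hamming distance): 7

7


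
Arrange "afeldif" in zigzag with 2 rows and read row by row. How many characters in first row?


Zigzag "afeldif" into 2 rows:
Placing characters:
  'a' => row 0
  'f' => row 1
  'e' => row 0
  'l' => row 1
  'd' => row 0
  'i' => row 1
  'f' => row 0
Rows:
  Row 0: "aedf"
  Row 1: "fli"
First row length: 4

4


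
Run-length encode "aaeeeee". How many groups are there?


Input: aaeeeee
Scanning for consecutive runs:
  Group 1: 'a' x 2 (positions 0-1)
  Group 2: 'e' x 5 (positions 2-6)
Total groups: 2

2


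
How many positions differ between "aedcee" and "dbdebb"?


Comparing "aedcee" and "dbdebb" position by position:
  Position 0: 'a' vs 'd' => DIFFER
  Position 1: 'e' vs 'b' => DIFFER
  Position 2: 'd' vs 'd' => same
  Position 3: 'c' vs 'e' => DIFFER
  Position 4: 'e' vs 'b' => DIFFER
  Position 5: 'e' vs 'b' => DIFFER
Positions that differ: 5

5


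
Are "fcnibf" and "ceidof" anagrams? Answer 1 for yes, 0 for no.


Strings: "fcnibf", "ceidof"
Sorted first:  bcffin
Sorted second: cdefio
Differ at position 0: 'b' vs 'c' => not anagrams

0


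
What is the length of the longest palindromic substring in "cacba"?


Input: "cacba"
Checking substrings for palindromes:
  [0:3] "cac" (len 3) => palindrome
Longest palindromic substring: "cac" with length 3

3


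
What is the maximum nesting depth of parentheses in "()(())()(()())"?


Input: "()(())()(()())"
Tracking depth:
  Position 0 '(': depth becomes 1
  Position 1 ')': depth becomes 0
  Position 2 '(': depth becomes 1
  Position 3 '(': depth becomes 2
  Position 4 ')': depth becomes 1
  Position 5 ')': depth becomes 0
  Position 6 '(': depth becomes 1
  Position 7 ')': depth becomes 0
  Position 8 '(': depth becomes 1
  Position 9 '(': depth becomes 2
  Position 10 ')': depth becomes 1
  Position 11 '(': depth becomes 2
  Position 12 ')': depth becomes 1
  Position 13 ')': depth becomes 0
Maximum depth reached: 2

2


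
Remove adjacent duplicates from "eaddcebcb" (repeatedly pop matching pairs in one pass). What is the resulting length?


Input: eaddcebcb
Stack-based adjacent duplicate removal:
  Read 'e': push. Stack: e
  Read 'a': push. Stack: ea
  Read 'd': push. Stack: ead
  Read 'd': matches stack top 'd' => pop. Stack: ea
  Read 'c': push. Stack: eac
  Read 'e': push. Stack: eace
  Read 'b': push. Stack: eaceb
  Read 'c': push. Stack: eacebc
  Read 'b': push. Stack: eacebcb
Final stack: "eacebcb" (length 7)

7


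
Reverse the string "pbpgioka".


Input: pbpgioka
Reading characters right to left:
  Position 7: 'a'
  Position 6: 'k'
  Position 5: 'o'
  Position 4: 'i'
  Position 3: 'g'
  Position 2: 'p'
  Position 1: 'b'
  Position 0: 'p'
Reversed: akoigpbp

akoigpbp


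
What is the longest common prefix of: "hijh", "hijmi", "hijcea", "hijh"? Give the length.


Words: hijh, hijmi, hijcea, hijh
  Position 0: all 'h' => match
  Position 1: all 'i' => match
  Position 2: all 'j' => match
  Position 3: ('h', 'm', 'c', 'h') => mismatch, stop
LCP = "hij" (length 3)

3


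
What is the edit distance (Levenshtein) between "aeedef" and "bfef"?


Computing edit distance: "aeedef" -> "bfef"
DP table:
           b    f    e    f
      0    1    2    3    4
  a   1    1    2    3    4
  e   2    2    2    2    3
  e   3    3    3    2    3
  d   4    4    4    3    3
  e   5    5    5    4    4
  f   6    6    5    5    4
Edit distance = dp[6][4] = 4

4


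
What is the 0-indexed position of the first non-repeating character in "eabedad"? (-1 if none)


Input: eabedad
Character frequencies:
  'a': 2
  'b': 1
  'd': 2
  'e': 2
Scanning left to right for freq == 1:
  Position 0 ('e'): freq=2, skip
  Position 1 ('a'): freq=2, skip
  Position 2 ('b'): unique! => answer = 2

2


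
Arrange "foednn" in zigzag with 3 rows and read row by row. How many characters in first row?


Zigzag "foednn" into 3 rows:
Placing characters:
  'f' => row 0
  'o' => row 1
  'e' => row 2
  'd' => row 1
  'n' => row 0
  'n' => row 1
Rows:
  Row 0: "fn"
  Row 1: "odn"
  Row 2: "e"
First row length: 2

2


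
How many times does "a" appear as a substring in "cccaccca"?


Searching for "a" in "cccaccca"
Scanning each position:
  Position 0: "c" => no
  Position 1: "c" => no
  Position 2: "c" => no
  Position 3: "a" => MATCH
  Position 4: "c" => no
  Position 5: "c" => no
  Position 6: "c" => no
  Position 7: "a" => MATCH
Total occurrences: 2

2


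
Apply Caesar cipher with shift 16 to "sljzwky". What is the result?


Caesar cipher: shift "sljzwky" by 16
  's' (pos 18) + 16 = pos 8 = 'i'
  'l' (pos 11) + 16 = pos 1 = 'b'
  'j' (pos 9) + 16 = pos 25 = 'z'
  'z' (pos 25) + 16 = pos 15 = 'p'
  'w' (pos 22) + 16 = pos 12 = 'm'
  'k' (pos 10) + 16 = pos 0 = 'a'
  'y' (pos 24) + 16 = pos 14 = 'o'
Result: ibzpmao

ibzpmao


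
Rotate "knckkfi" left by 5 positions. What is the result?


Input: "knckkfi", rotate left by 5
First 5 characters: "knckk"
Remaining characters: "fi"
Concatenate remaining + first: "fi" + "knckk" = "fiknckk"

fiknckk


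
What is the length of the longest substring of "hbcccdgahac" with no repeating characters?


Input: "hbcccdgahac"
Sliding window (track last position of each char):
  Position 0 ('h'): window [0,0] length 1 -- new best
  Position 1 ('b'): window [0,1] length 2 -- new best
  Position 2 ('c'): window [0,2] length 3 -- new best
  Position 3 ('c'): repeat (last at 2), move window start to 3
  Position 3 ('c'): window [3,3] length 1
  Position 4 ('c'): repeat (last at 3), move window start to 4
  Position 4 ('c'): window [4,4] length 1
  Position 5 ('d'): window [4,5] length 2
  Position 6 ('g'): window [4,6] length 3
  Position 7 ('a'): window [4,7] length 4 -- new best
  Position 8 ('h'): window [4,8] length 5 -- new best
  Position 9 ('a'): repeat (last at 7), move window start to 8
  Position 9 ('a'): window [8,9] length 2
  Position 10 ('c'): window [8,10] length 3
Longest substring with no repeats: "cdgah" with length 5

5


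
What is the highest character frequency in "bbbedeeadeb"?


Input: bbbedeeadeb
Character counts:
  'a': 1
  'b': 4
  'd': 2
  'e': 4
Maximum frequency: 4

4


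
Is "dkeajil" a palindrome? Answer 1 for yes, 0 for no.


Input: dkeajil
Reversed: lijaekd
  Compare pos 0 ('d') with pos 6 ('l'): MISMATCH
  Compare pos 1 ('k') with pos 5 ('i'): MISMATCH
  Compare pos 2 ('e') with pos 4 ('j'): MISMATCH
Result: not a palindrome

0


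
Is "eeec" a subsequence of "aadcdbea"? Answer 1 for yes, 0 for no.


Check if "eeec" is a subsequence of "aadcdbea"
Greedy scan:
  Position 0 ('a'): no match needed
  Position 1 ('a'): no match needed
  Position 2 ('d'): no match needed
  Position 3 ('c'): no match needed
  Position 4 ('d'): no match needed
  Position 5 ('b'): no match needed
  Position 6 ('e'): matches sub[0] = 'e'
  Position 7 ('a'): no match needed
Only matched 1/4 characters => not a subsequence

0


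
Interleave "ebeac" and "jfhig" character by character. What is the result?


Interleaving "ebeac" and "jfhig":
  Position 0: 'e' from first, 'j' from second => "ej"
  Position 1: 'b' from first, 'f' from second => "bf"
  Position 2: 'e' from first, 'h' from second => "eh"
  Position 3: 'a' from first, 'i' from second => "ai"
  Position 4: 'c' from first, 'g' from second => "cg"
Result: ejbfehaicg

ejbfehaicg


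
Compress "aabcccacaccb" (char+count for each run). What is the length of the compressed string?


Input: aabcccacaccb
Runs:
  'a' x 2 => "a2"
  'b' x 1 => "b1"
  'c' x 3 => "c3"
  'a' x 1 => "a1"
  'c' x 1 => "c1"
  'a' x 1 => "a1"
  'c' x 2 => "c2"
  'b' x 1 => "b1"
Compressed: "a2b1c3a1c1a1c2b1"
Compressed length: 16

16


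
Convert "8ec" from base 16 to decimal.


Input: "8ec" in base 16
Positional expansion:
  Digit '8' (value 8) x 16^2 = 2048
  Digit 'e' (value 14) x 16^1 = 224
  Digit 'c' (value 12) x 16^0 = 12
Sum = 2284

2284


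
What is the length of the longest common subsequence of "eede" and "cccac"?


LCS of "eede" and "cccac"
DP table:
           c    c    c    a    c
      0    0    0    0    0    0
  e   0    0    0    0    0    0
  e   0    0    0    0    0    0
  d   0    0    0    0    0    0
  e   0    0    0    0    0    0
LCS length = dp[4][5] = 0

0


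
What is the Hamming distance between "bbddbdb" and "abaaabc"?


Comparing "bbddbdb" and "abaaabc" position by position:
  Position 0: 'b' vs 'a' => differ
  Position 1: 'b' vs 'b' => same
  Position 2: 'd' vs 'a' => differ
  Position 3: 'd' vs 'a' => differ
  Position 4: 'b' vs 'a' => differ
  Position 5: 'd' vs 'b' => differ
  Position 6: 'b' vs 'c' => differ
Total differences (Hamming distance): 6

6


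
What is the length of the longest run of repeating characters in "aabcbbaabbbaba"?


Input: "aabcbbaabbbaba"
Scanning for longest run:
  Position 1 ('a'): continues run of 'a', length=2
  Position 2 ('b'): new char, reset run to 1
  Position 3 ('c'): new char, reset run to 1
  Position 4 ('b'): new char, reset run to 1
  Position 5 ('b'): continues run of 'b', length=2
  Position 6 ('a'): new char, reset run to 1
  Position 7 ('a'): continues run of 'a', length=2
  Position 8 ('b'): new char, reset run to 1
  Position 9 ('b'): continues run of 'b', length=2
  Position 10 ('b'): continues run of 'b', length=3
  Position 11 ('a'): new char, reset run to 1
  Position 12 ('b'): new char, reset run to 1
  Position 13 ('a'): new char, reset run to 1
Longest run: 'b' with length 3

3


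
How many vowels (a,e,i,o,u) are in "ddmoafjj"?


Input: ddmoafjj
Checking each character:
  'd' at position 0: consonant
  'd' at position 1: consonant
  'm' at position 2: consonant
  'o' at position 3: vowel (running total: 1)
  'a' at position 4: vowel (running total: 2)
  'f' at position 5: consonant
  'j' at position 6: consonant
  'j' at position 7: consonant
Total vowels: 2

2


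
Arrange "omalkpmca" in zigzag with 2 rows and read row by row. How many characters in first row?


Zigzag "omalkpmca" into 2 rows:
Placing characters:
  'o' => row 0
  'm' => row 1
  'a' => row 0
  'l' => row 1
  'k' => row 0
  'p' => row 1
  'm' => row 0
  'c' => row 1
  'a' => row 0
Rows:
  Row 0: "oakma"
  Row 1: "mlpc"
First row length: 5

5


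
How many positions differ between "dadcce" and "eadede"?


Comparing "dadcce" and "eadede" position by position:
  Position 0: 'd' vs 'e' => DIFFER
  Position 1: 'a' vs 'a' => same
  Position 2: 'd' vs 'd' => same
  Position 3: 'c' vs 'e' => DIFFER
  Position 4: 'c' vs 'd' => DIFFER
  Position 5: 'e' vs 'e' => same
Positions that differ: 3

3


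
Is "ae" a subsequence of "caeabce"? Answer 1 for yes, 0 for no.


Check if "ae" is a subsequence of "caeabce"
Greedy scan:
  Position 0 ('c'): no match needed
  Position 1 ('a'): matches sub[0] = 'a'
  Position 2 ('e'): matches sub[1] = 'e'
  Position 3 ('a'): no match needed
  Position 4 ('b'): no match needed
  Position 5 ('c'): no match needed
  Position 6 ('e'): no match needed
All 2 characters matched => is a subsequence

1


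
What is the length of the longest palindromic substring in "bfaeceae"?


Input: "bfaeceae"
Checking substrings for palindromes:
  [2:7] "aecea" (len 5) => palindrome
  [3:6] "ece" (len 3) => palindrome
  [5:8] "eae" (len 3) => palindrome
Longest palindromic substring: "aecea" with length 5

5


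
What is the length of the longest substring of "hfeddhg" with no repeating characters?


Input: "hfeddhg"
Sliding window (track last position of each char):
  Position 0 ('h'): window [0,0] length 1 -- new best
  Position 1 ('f'): window [0,1] length 2 -- new best
  Position 2 ('e'): window [0,2] length 3 -- new best
  Position 3 ('d'): window [0,3] length 4 -- new best
  Position 4 ('d'): repeat (last at 3), move window start to 4
  Position 4 ('d'): window [4,4] length 1
  Position 5 ('h'): window [4,5] length 2
  Position 6 ('g'): window [4,6] length 3
Longest substring with no repeats: "hfed" with length 4

4


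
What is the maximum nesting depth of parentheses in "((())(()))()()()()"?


Input: "((())(()))()()()()"
Tracking depth:
  Position 0 '(': depth becomes 1
  Position 1 '(': depth becomes 2
  Position 2 '(': depth becomes 3
  Position 3 ')': depth becomes 2
  Position 4 ')': depth becomes 1
  Position 5 '(': depth becomes 2
  Position 6 '(': depth becomes 3
  Position 7 ')': depth becomes 2
  Position 8 ')': depth becomes 1
  Position 9 ')': depth becomes 0
  Position 10 '(': depth becomes 1
  Position 11 ')': depth becomes 0
  Position 12 '(': depth becomes 1
  Position 13 ')': depth becomes 0
  Position 14 '(': depth becomes 1
  Position 15 ')': depth becomes 0
  Position 16 '(': depth becomes 1
  Position 17 ')': depth becomes 0
Maximum depth reached: 3

3


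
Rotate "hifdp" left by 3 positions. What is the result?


Input: "hifdp", rotate left by 3
First 3 characters: "hif"
Remaining characters: "dp"
Concatenate remaining + first: "dp" + "hif" = "dphif"

dphif


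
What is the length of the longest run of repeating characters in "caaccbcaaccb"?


Input: "caaccbcaaccb"
Scanning for longest run:
  Position 1 ('a'): new char, reset run to 1
  Position 2 ('a'): continues run of 'a', length=2
  Position 3 ('c'): new char, reset run to 1
  Position 4 ('c'): continues run of 'c', length=2
  Position 5 ('b'): new char, reset run to 1
  Position 6 ('c'): new char, reset run to 1
  Position 7 ('a'): new char, reset run to 1
  Position 8 ('a'): continues run of 'a', length=2
  Position 9 ('c'): new char, reset run to 1
  Position 10 ('c'): continues run of 'c', length=2
  Position 11 ('b'): new char, reset run to 1
Longest run: 'a' with length 2

2


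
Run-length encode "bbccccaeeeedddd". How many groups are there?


Input: bbccccaeeeedddd
Scanning for consecutive runs:
  Group 1: 'b' x 2 (positions 0-1)
  Group 2: 'c' x 4 (positions 2-5)
  Group 3: 'a' x 1 (positions 6-6)
  Group 4: 'e' x 4 (positions 7-10)
  Group 5: 'd' x 4 (positions 11-14)
Total groups: 5

5


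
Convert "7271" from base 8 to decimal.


Input: "7271" in base 8
Positional expansion:
  Digit '7' (value 7) x 8^3 = 3584
  Digit '2' (value 2) x 8^2 = 128
  Digit '7' (value 7) x 8^1 = 56
  Digit '1' (value 1) x 8^0 = 1
Sum = 3769

3769


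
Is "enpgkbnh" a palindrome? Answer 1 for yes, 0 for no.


Input: enpgkbnh
Reversed: hnbkgpne
  Compare pos 0 ('e') with pos 7 ('h'): MISMATCH
  Compare pos 1 ('n') with pos 6 ('n'): match
  Compare pos 2 ('p') with pos 5 ('b'): MISMATCH
  Compare pos 3 ('g') with pos 4 ('k'): MISMATCH
Result: not a palindrome

0


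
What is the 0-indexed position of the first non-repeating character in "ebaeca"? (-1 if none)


Input: ebaeca
Character frequencies:
  'a': 2
  'b': 1
  'c': 1
  'e': 2
Scanning left to right for freq == 1:
  Position 0 ('e'): freq=2, skip
  Position 1 ('b'): unique! => answer = 1

1


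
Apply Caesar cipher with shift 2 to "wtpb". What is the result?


Caesar cipher: shift "wtpb" by 2
  'w' (pos 22) + 2 = pos 24 = 'y'
  't' (pos 19) + 2 = pos 21 = 'v'
  'p' (pos 15) + 2 = pos 17 = 'r'
  'b' (pos 1) + 2 = pos 3 = 'd'
Result: yvrd

yvrd


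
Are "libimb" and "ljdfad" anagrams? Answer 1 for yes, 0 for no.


Strings: "libimb", "ljdfad"
Sorted first:  bbiilm
Sorted second: addfjl
Differ at position 0: 'b' vs 'a' => not anagrams

0


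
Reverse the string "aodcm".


Input: aodcm
Reading characters right to left:
  Position 4: 'm'
  Position 3: 'c'
  Position 2: 'd'
  Position 1: 'o'
  Position 0: 'a'
Reversed: mcdoa

mcdoa


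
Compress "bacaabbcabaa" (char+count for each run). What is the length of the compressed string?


Input: bacaabbcabaa
Runs:
  'b' x 1 => "b1"
  'a' x 1 => "a1"
  'c' x 1 => "c1"
  'a' x 2 => "a2"
  'b' x 2 => "b2"
  'c' x 1 => "c1"
  'a' x 1 => "a1"
  'b' x 1 => "b1"
  'a' x 2 => "a2"
Compressed: "b1a1c1a2b2c1a1b1a2"
Compressed length: 18

18


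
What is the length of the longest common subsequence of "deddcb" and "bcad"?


LCS of "deddcb" and "bcad"
DP table:
           b    c    a    d
      0    0    0    0    0
  d   0    0    0    0    1
  e   0    0    0    0    1
  d   0    0    0    0    1
  d   0    0    0    0    1
  c   0    0    1    1    1
  b   0    1    1    1    1
LCS length = dp[6][4] = 1

1


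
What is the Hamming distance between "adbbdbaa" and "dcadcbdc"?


Comparing "adbbdbaa" and "dcadcbdc" position by position:
  Position 0: 'a' vs 'd' => differ
  Position 1: 'd' vs 'c' => differ
  Position 2: 'b' vs 'a' => differ
  Position 3: 'b' vs 'd' => differ
  Position 4: 'd' vs 'c' => differ
  Position 5: 'b' vs 'b' => same
  Position 6: 'a' vs 'd' => differ
  Position 7: 'a' vs 'c' => differ
Total differences (Hamming distance): 7

7


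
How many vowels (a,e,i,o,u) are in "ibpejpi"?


Input: ibpejpi
Checking each character:
  'i' at position 0: vowel (running total: 1)
  'b' at position 1: consonant
  'p' at position 2: consonant
  'e' at position 3: vowel (running total: 2)
  'j' at position 4: consonant
  'p' at position 5: consonant
  'i' at position 6: vowel (running total: 3)
Total vowels: 3

3


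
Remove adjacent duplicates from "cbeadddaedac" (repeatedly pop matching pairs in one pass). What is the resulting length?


Input: cbeadddaedac
Stack-based adjacent duplicate removal:
  Read 'c': push. Stack: c
  Read 'b': push. Stack: cb
  Read 'e': push. Stack: cbe
  Read 'a': push. Stack: cbea
  Read 'd': push. Stack: cbead
  Read 'd': matches stack top 'd' => pop. Stack: cbea
  Read 'd': push. Stack: cbead
  Read 'a': push. Stack: cbeada
  Read 'e': push. Stack: cbeadae
  Read 'd': push. Stack: cbeadaed
  Read 'a': push. Stack: cbeadaeda
  Read 'c': push. Stack: cbeadaedac
Final stack: "cbeadaedac" (length 10)

10


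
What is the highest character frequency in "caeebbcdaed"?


Input: caeebbcdaed
Character counts:
  'a': 2
  'b': 2
  'c': 2
  'd': 2
  'e': 3
Maximum frequency: 3

3


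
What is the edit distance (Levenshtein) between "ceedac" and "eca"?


Computing edit distance: "ceedac" -> "eca"
DP table:
           e    c    a
      0    1    2    3
  c   1    1    1    2
  e   2    1    2    2
  e   3    2    2    3
  d   4    3    3    3
  a   5    4    4    3
  c   6    5    4    4
Edit distance = dp[6][3] = 4

4


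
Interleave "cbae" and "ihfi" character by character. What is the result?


Interleaving "cbae" and "ihfi":
  Position 0: 'c' from first, 'i' from second => "ci"
  Position 1: 'b' from first, 'h' from second => "bh"
  Position 2: 'a' from first, 'f' from second => "af"
  Position 3: 'e' from first, 'i' from second => "ei"
Result: cibhafei

cibhafei


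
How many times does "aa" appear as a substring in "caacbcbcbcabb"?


Searching for "aa" in "caacbcbcbcabb"
Scanning each position:
  Position 0: "ca" => no
  Position 1: "aa" => MATCH
  Position 2: "ac" => no
  Position 3: "cb" => no
  Position 4: "bc" => no
  Position 5: "cb" => no
  Position 6: "bc" => no
  Position 7: "cb" => no
  Position 8: "bc" => no
  Position 9: "ca" => no
  Position 10: "ab" => no
  Position 11: "bb" => no
Total occurrences: 1

1


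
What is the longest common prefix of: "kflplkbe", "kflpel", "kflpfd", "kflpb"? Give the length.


Words: kflplkbe, kflpel, kflpfd, kflpb
  Position 0: all 'k' => match
  Position 1: all 'f' => match
  Position 2: all 'l' => match
  Position 3: all 'p' => match
  Position 4: ('l', 'e', 'f', 'b') => mismatch, stop
LCP = "kflp" (length 4)

4


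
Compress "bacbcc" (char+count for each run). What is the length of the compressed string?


Input: bacbcc
Runs:
  'b' x 1 => "b1"
  'a' x 1 => "a1"
  'c' x 1 => "c1"
  'b' x 1 => "b1"
  'c' x 2 => "c2"
Compressed: "b1a1c1b1c2"
Compressed length: 10

10


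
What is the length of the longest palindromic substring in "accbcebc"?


Input: "accbcebc"
Checking substrings for palindromes:
  [2:5] "cbc" (len 3) => palindrome
  [1:3] "cc" (len 2) => palindrome
Longest palindromic substring: "cbc" with length 3

3


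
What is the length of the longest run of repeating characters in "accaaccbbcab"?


Input: "accaaccbbcab"
Scanning for longest run:
  Position 1 ('c'): new char, reset run to 1
  Position 2 ('c'): continues run of 'c', length=2
  Position 3 ('a'): new char, reset run to 1
  Position 4 ('a'): continues run of 'a', length=2
  Position 5 ('c'): new char, reset run to 1
  Position 6 ('c'): continues run of 'c', length=2
  Position 7 ('b'): new char, reset run to 1
  Position 8 ('b'): continues run of 'b', length=2
  Position 9 ('c'): new char, reset run to 1
  Position 10 ('a'): new char, reset run to 1
  Position 11 ('b'): new char, reset run to 1
Longest run: 'c' with length 2

2


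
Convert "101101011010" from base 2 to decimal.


Input: "101101011010" in base 2
Positional expansion:
  Digit '1' (value 1) x 2^11 = 2048
  Digit '0' (value 0) x 2^10 = 0
  Digit '1' (value 1) x 2^9 = 512
  Digit '1' (value 1) x 2^8 = 256
  Digit '0' (value 0) x 2^7 = 0
  Digit '1' (value 1) x 2^6 = 64
  Digit '0' (value 0) x 2^5 = 0
  Digit '1' (value 1) x 2^4 = 16
  Digit '1' (value 1) x 2^3 = 8
  Digit '0' (value 0) x 2^2 = 0
  Digit '1' (value 1) x 2^1 = 2
  Digit '0' (value 0) x 2^0 = 0
Sum = 2906

2906


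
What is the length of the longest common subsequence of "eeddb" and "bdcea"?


LCS of "eeddb" and "bdcea"
DP table:
           b    d    c    e    a
      0    0    0    0    0    0
  e   0    0    0    0    1    1
  e   0    0    0    0    1    1
  d   0    0    1    1    1    1
  d   0    0    1    1    1    1
  b   0    1    1    1    1    1
LCS length = dp[5][5] = 1

1


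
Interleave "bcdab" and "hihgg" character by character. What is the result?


Interleaving "bcdab" and "hihgg":
  Position 0: 'b' from first, 'h' from second => "bh"
  Position 1: 'c' from first, 'i' from second => "ci"
  Position 2: 'd' from first, 'h' from second => "dh"
  Position 3: 'a' from first, 'g' from second => "ag"
  Position 4: 'b' from first, 'g' from second => "bg"
Result: bhcidhagbg

bhcidhagbg


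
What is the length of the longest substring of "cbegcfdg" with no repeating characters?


Input: "cbegcfdg"
Sliding window (track last position of each char):
  Position 0 ('c'): window [0,0] length 1 -- new best
  Position 1 ('b'): window [0,1] length 2 -- new best
  Position 2 ('e'): window [0,2] length 3 -- new best
  Position 3 ('g'): window [0,3] length 4 -- new best
  Position 4 ('c'): repeat (last at 0), move window start to 1
  Position 4 ('c'): window [1,4] length 4
  Position 5 ('f'): window [1,5] length 5 -- new best
  Position 6 ('d'): window [1,6] length 6 -- new best
  Position 7 ('g'): repeat (last at 3), move window start to 4
  Position 7 ('g'): window [4,7] length 4
Longest substring with no repeats: "begcfd" with length 6

6


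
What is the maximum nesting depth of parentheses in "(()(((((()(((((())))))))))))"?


Input: "(()(((((()(((((())))))))))))"
Tracking depth:
  Position 0 '(': depth becomes 1
  Position 1 '(': depth becomes 2
  Position 2 ')': depth becomes 1
  Position 3 '(': depth becomes 2
  Position 4 '(': depth becomes 3
  Position 5 '(': depth becomes 4
  Position 6 '(': depth becomes 5
  Position 7 '(': depth becomes 6
  Position 8 '(': depth becomes 7
  Position 9 ')': depth becomes 6
  Position 10 '(': depth becomes 7
  Position 11 '(': depth becomes 8
  Position 12 '(': depth becomes 9
  Position 13 '(': depth becomes 10
  Position 14 '(': depth becomes 11
  Position 15 '(': depth becomes 12
  Position 16 ')': depth becomes 11
  Position 17 ')': depth becomes 10
  Position 18 ')': depth becomes 9
  Position 19 ')': depth becomes 8
  Position 20 ')': depth becomes 7
  Position 21 ')': depth becomes 6
  Position 22 ')': depth becomes 5
  Position 23 ')': depth becomes 4
  Position 24 ')': depth becomes 3
  Position 25 ')': depth becomes 2
  Position 26 ')': depth becomes 1
  Position 27 ')': depth becomes 0
Maximum depth reached: 12

12


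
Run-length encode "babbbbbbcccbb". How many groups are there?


Input: babbbbbbcccbb
Scanning for consecutive runs:
  Group 1: 'b' x 1 (positions 0-0)
  Group 2: 'a' x 1 (positions 1-1)
  Group 3: 'b' x 6 (positions 2-7)
  Group 4: 'c' x 3 (positions 8-10)
  Group 5: 'b' x 2 (positions 11-12)
Total groups: 5

5


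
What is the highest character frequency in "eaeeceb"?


Input: eaeeceb
Character counts:
  'a': 1
  'b': 1
  'c': 1
  'e': 4
Maximum frequency: 4

4


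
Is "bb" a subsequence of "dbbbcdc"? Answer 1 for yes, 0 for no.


Check if "bb" is a subsequence of "dbbbcdc"
Greedy scan:
  Position 0 ('d'): no match needed
  Position 1 ('b'): matches sub[0] = 'b'
  Position 2 ('b'): matches sub[1] = 'b'
  Position 3 ('b'): no match needed
  Position 4 ('c'): no match needed
  Position 5 ('d'): no match needed
  Position 6 ('c'): no match needed
All 2 characters matched => is a subsequence

1


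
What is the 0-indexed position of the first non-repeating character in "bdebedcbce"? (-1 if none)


Input: bdebedcbce
Character frequencies:
  'b': 3
  'c': 2
  'd': 2
  'e': 3
Scanning left to right for freq == 1:
  Position 0 ('b'): freq=3, skip
  Position 1 ('d'): freq=2, skip
  Position 2 ('e'): freq=3, skip
  Position 3 ('b'): freq=3, skip
  Position 4 ('e'): freq=3, skip
  Position 5 ('d'): freq=2, skip
  Position 6 ('c'): freq=2, skip
  Position 7 ('b'): freq=3, skip
  Position 8 ('c'): freq=2, skip
  Position 9 ('e'): freq=3, skip
  No unique character found => answer = -1

-1


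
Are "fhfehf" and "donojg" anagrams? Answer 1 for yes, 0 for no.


Strings: "fhfehf", "donojg"
Sorted first:  efffhh
Sorted second: dgjnoo
Differ at position 0: 'e' vs 'd' => not anagrams

0


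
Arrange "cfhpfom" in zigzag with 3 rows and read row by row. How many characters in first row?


Zigzag "cfhpfom" into 3 rows:
Placing characters:
  'c' => row 0
  'f' => row 1
  'h' => row 2
  'p' => row 1
  'f' => row 0
  'o' => row 1
  'm' => row 2
Rows:
  Row 0: "cf"
  Row 1: "fpo"
  Row 2: "hm"
First row length: 2

2


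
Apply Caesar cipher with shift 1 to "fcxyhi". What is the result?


Caesar cipher: shift "fcxyhi" by 1
  'f' (pos 5) + 1 = pos 6 = 'g'
  'c' (pos 2) + 1 = pos 3 = 'd'
  'x' (pos 23) + 1 = pos 24 = 'y'
  'y' (pos 24) + 1 = pos 25 = 'z'
  'h' (pos 7) + 1 = pos 8 = 'i'
  'i' (pos 8) + 1 = pos 9 = 'j'
Result: gdyzij

gdyzij


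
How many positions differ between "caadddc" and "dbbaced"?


Comparing "caadddc" and "dbbaced" position by position:
  Position 0: 'c' vs 'd' => DIFFER
  Position 1: 'a' vs 'b' => DIFFER
  Position 2: 'a' vs 'b' => DIFFER
  Position 3: 'd' vs 'a' => DIFFER
  Position 4: 'd' vs 'c' => DIFFER
  Position 5: 'd' vs 'e' => DIFFER
  Position 6: 'c' vs 'd' => DIFFER
Positions that differ: 7

7


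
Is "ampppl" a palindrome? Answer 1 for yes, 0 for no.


Input: ampppl
Reversed: lpppma
  Compare pos 0 ('a') with pos 5 ('l'): MISMATCH
  Compare pos 1 ('m') with pos 4 ('p'): MISMATCH
  Compare pos 2 ('p') with pos 3 ('p'): match
Result: not a palindrome

0


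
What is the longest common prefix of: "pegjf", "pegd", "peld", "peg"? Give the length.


Words: pegjf, pegd, peld, peg
  Position 0: all 'p' => match
  Position 1: all 'e' => match
  Position 2: ('g', 'g', 'l', 'g') => mismatch, stop
LCP = "pe" (length 2)

2


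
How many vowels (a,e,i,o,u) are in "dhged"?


Input: dhged
Checking each character:
  'd' at position 0: consonant
  'h' at position 1: consonant
  'g' at position 2: consonant
  'e' at position 3: vowel (running total: 1)
  'd' at position 4: consonant
Total vowels: 1

1
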